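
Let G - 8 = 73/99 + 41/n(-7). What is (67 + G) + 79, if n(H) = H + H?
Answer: 210407/1386 ≈ 151.81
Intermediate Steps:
n(H) = 2*H
G = 8051/1386 (G = 8 + (73/99 + 41/((2*(-7)))) = 8 + (73*(1/99) + 41/(-14)) = 8 + (73/99 + 41*(-1/14)) = 8 + (73/99 - 41/14) = 8 - 3037/1386 = 8051/1386 ≈ 5.8088)
(67 + G) + 79 = (67 + 8051/1386) + 79 = 100913/1386 + 79 = 210407/1386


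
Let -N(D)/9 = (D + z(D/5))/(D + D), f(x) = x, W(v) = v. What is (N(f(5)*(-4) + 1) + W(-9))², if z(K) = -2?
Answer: 281961/1444 ≈ 195.26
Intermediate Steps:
N(D) = -9*(-2 + D)/(2*D) (N(D) = -9*(D - 2)/(D + D) = -9*(-2 + D)/(2*D))
(N(f(5)*(-4) + 1) + W(-9))² = ((-9/2 + 9/(5*(-4) + 1)) - 9)² = ((-9/2 + 9/(-20 + 1)) - 9)² = ((-9/2 + 9/(-19)) - 9)² = ((-9/2 + 9*(-1/19)) - 9)² = ((-9/2 - 9/19) - 9)² = (-189/38 - 9)² = (-531/38)² = 281961/1444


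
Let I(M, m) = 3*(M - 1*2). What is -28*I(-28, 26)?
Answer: 2520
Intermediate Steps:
I(M, m) = -6 + 3*M (I(M, m) = 3*(M - 2) = 3*(-2 + M) = -6 + 3*M)
-28*I(-28, 26) = -28*(-6 + 3*(-28)) = -28*(-6 - 84) = -28*(-90) = 2520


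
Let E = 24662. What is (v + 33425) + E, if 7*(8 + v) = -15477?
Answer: 55868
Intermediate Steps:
v = -2219 (v = -8 + (1/7)*(-15477) = -8 - 2211 = -2219)
(v + 33425) + E = (-2219 + 33425) + 24662 = 31206 + 24662 = 55868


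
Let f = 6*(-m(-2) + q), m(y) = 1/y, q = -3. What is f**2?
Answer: 225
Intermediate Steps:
f = -15 (f = 6*(-1/(-2) - 3) = 6*(-1*(-1/2) - 3) = 6*(1/2 - 3) = 6*(-5/2) = -15)
f**2 = (-15)**2 = 225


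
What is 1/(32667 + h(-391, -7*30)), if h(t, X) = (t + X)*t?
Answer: 1/267658 ≈ 3.7361e-6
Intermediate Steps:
h(t, X) = t*(X + t) (h(t, X) = (X + t)*t = t*(X + t))
1/(32667 + h(-391, -7*30)) = 1/(32667 - 391*(-7*30 - 391)) = 1/(32667 - 391*(-210 - 391)) = 1/(32667 - 391*(-601)) = 1/(32667 + 234991) = 1/267658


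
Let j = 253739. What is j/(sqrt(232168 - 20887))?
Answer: 253739*sqrt(211281)/211281 ≈ 552.02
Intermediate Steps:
j/(sqrt(232168 - 20887)) = 253739/(sqrt(232168 - 20887)) = 253739/(sqrt(211281)) = 253739*(sqrt(211281)/211281) = 253739*sqrt(211281)/211281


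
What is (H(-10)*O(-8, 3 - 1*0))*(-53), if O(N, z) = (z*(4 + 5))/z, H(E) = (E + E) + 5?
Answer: 7155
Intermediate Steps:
H(E) = 5 + 2*E (H(E) = 2*E + 5 = 5 + 2*E)
O(N, z) = 9 (O(N, z) = (z*9)/z = (9*z)/z = 9)
(H(-10)*O(-8, 3 - 1*0))*(-53) = ((5 + 2*(-10))*9)*(-53) = ((5 - 20)*9)*(-53) = -15*9*(-53) = -135*(-53) = 7155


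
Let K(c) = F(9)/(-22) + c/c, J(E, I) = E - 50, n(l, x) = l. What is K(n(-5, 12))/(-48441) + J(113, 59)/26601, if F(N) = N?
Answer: 22264471/9449579634 ≈ 0.0023561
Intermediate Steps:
J(E, I) = -50 + E
K(c) = 13/22 (K(c) = 9/(-22) + c/c = 9*(-1/22) + 1 = -9/22 + 1 = 13/22)
K(n(-5, 12))/(-48441) + J(113, 59)/26601 = (13/22)/(-48441) + (-50 + 113)/26601 = (13/22)*(-1/48441) + 63*(1/26601) = -13/1065702 + 21/8867 = 22264471/9449579634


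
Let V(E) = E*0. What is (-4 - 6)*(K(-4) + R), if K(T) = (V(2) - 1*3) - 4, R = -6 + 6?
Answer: 70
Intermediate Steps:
V(E) = 0
R = 0
K(T) = -7 (K(T) = (0 - 1*3) - 4 = (0 - 3) - 4 = -3 - 4 = -7)
(-4 - 6)*(K(-4) + R) = (-4 - 6)*(-7 + 0) = (-4 - 1*6)*(-7) = (-4 - 6)*(-7) = -10*(-7) = 70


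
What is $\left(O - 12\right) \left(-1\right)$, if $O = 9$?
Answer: $3$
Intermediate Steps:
$\left(O - 12\right) \left(-1\right) = \left(9 - 12\right) \left(-1\right) = \left(-3\right) \left(-1\right) = 3$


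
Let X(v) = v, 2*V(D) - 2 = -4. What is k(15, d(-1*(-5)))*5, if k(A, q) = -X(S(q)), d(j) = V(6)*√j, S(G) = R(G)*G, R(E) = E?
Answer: -25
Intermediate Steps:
V(D) = -1 (V(D) = 1 + (½)*(-4) = 1 - 2 = -1)
S(G) = G² (S(G) = G*G = G²)
d(j) = -√j
k(A, q) = -q²
k(15, d(-1*(-5)))*5 = -(-√(-1*(-5)))²*5 = -(-√5)²*5 = -1*5*5 = -5*5 = -25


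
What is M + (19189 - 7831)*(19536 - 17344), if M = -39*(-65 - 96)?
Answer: 24903015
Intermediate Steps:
M = 6279 (M = -39*(-161) = 6279)
M + (19189 - 7831)*(19536 - 17344) = 6279 + (19189 - 7831)*(19536 - 17344) = 6279 + 11358*2192 = 6279 + 24896736 = 24903015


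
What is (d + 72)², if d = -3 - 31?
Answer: 1444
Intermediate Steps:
d = -34
(d + 72)² = (-34 + 72)² = 38² = 1444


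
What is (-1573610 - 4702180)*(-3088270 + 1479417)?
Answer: 10096823568870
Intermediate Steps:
(-1573610 - 4702180)*(-3088270 + 1479417) = -6275790*(-1608853) = 10096823568870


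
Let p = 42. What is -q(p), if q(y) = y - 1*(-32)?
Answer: -74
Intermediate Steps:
q(y) = 32 + y (q(y) = y + 32 = 32 + y)
-q(p) = -(32 + 42) = -1*74 = -74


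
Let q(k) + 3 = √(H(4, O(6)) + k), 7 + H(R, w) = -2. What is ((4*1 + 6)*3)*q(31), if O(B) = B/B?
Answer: -90 + 30*√22 ≈ 50.712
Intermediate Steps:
O(B) = 1
H(R, w) = -9 (H(R, w) = -7 - 2 = -9)
q(k) = -3 + √(-9 + k)
((4*1 + 6)*3)*q(31) = ((4*1 + 6)*3)*(-3 + √(-9 + 31)) = ((4 + 6)*3)*(-3 + √22) = (10*3)*(-3 + √22) = 30*(-3 + √22) = -90 + 30*√22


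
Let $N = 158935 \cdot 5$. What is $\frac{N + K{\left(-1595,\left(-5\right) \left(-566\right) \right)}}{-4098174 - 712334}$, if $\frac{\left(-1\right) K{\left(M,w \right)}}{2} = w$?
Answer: $- \frac{789015}{4810508} \approx -0.16402$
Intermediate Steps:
$K{\left(M,w \right)} = - 2 w$
$N = 794675$
$\frac{N + K{\left(-1595,\left(-5\right) \left(-566\right) \right)}}{-4098174 - 712334} = \frac{794675 - 2 \left(\left(-5\right) \left(-566\right)\right)}{-4098174 - 712334} = \frac{794675 - 5660}{-4810508} = \left(794675 - 5660\right) \left(- \frac{1}{4810508}\right) = 789015 \left(- \frac{1}{4810508}\right) = - \frac{789015}{4810508}$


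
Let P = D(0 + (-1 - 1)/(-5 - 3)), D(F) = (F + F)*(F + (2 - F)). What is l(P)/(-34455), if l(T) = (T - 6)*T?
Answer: 1/6891 ≈ 0.00014512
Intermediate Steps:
D(F) = 4*F (D(F) = (2*F)*2 = 4*F)
P = 1 (P = 4*(0 + (-1 - 1)/(-5 - 3)) = 4*(0 - 2/(-8)) = 4*(0 - 2*(-⅛)) = 4*(0 + ¼) = 4*(¼) = 1)
l(T) = T*(-6 + T) (l(T) = (-6 + T)*T = T*(-6 + T))
l(P)/(-34455) = (1*(-6 + 1))/(-34455) = (1*(-5))*(-1/34455) = -5*(-1/34455) = 1/6891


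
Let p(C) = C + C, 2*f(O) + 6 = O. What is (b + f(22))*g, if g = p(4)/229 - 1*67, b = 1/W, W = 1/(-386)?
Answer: 5796630/229 ≈ 25313.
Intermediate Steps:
f(O) = -3 + O/2
p(C) = 2*C
W = -1/386 ≈ -0.0025907
b = -386 (b = 1/(-1/386) = -386)
g = -15335/229 (g = (2*4)/229 - 1*67 = 8*(1/229) - 67 = 8/229 - 67 = -15335/229 ≈ -66.965)
(b + f(22))*g = (-386 + (-3 + (½)*22))*(-15335/229) = (-386 + (-3 + 11))*(-15335/229) = (-386 + 8)*(-15335/229) = -378*(-15335/229) = 5796630/229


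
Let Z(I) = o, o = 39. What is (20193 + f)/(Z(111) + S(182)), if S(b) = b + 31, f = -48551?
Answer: -14179/126 ≈ -112.53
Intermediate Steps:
S(b) = 31 + b
Z(I) = 39
(20193 + f)/(Z(111) + S(182)) = (20193 - 48551)/(39 + (31 + 182)) = -28358/(39 + 213) = -28358/252 = -28358*1/252 = -14179/126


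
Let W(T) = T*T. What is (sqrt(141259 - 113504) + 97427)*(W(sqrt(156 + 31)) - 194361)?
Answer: -18917790298 - 194174*sqrt(27755) ≈ -1.8950e+10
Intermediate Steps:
W(T) = T**2
(sqrt(141259 - 113504) + 97427)*(W(sqrt(156 + 31)) - 194361) = (sqrt(141259 - 113504) + 97427)*((sqrt(156 + 31))**2 - 194361) = (sqrt(27755) + 97427)*((sqrt(187))**2 - 194361) = (97427 + sqrt(27755))*(187 - 194361) = (97427 + sqrt(27755))*(-194174) = -18917790298 - 194174*sqrt(27755)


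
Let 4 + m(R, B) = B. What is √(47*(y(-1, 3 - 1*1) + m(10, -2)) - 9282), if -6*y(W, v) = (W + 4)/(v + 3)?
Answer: I*√956870/10 ≈ 97.82*I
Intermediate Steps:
m(R, B) = -4 + B
y(W, v) = -(4 + W)/(6*(3 + v)) (y(W, v) = -(W + 4)/(6*(v + 3)) = -(4 + W)/(6*(3 + v)))
√(47*(y(-1, 3 - 1*1) + m(10, -2)) - 9282) = √(47*((-4 - 1*(-1))/(6*(3 + (3 - 1*1))) + (-4 - 2)) - 9282) = √(47*((-4 + 1)/(6*(3 + (3 - 1))) - 6) - 9282) = √(47*((⅙)*(-3)/(3 + 2) - 6) - 9282) = √(47*((⅙)*(-3)/5 - 6) - 9282) = √(47*((⅙)*(⅕)*(-3) - 6) - 9282) = √(47*(-⅒ - 6) - 9282) = √(47*(-61/10) - 9282) = √(-2867/10 - 9282) = √(-95687/10) = I*√956870/10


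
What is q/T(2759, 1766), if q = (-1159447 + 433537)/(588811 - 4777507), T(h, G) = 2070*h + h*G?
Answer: 120985/7388527440784 ≈ 1.6375e-8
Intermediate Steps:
T(h, G) = 2070*h + G*h
q = 120985/698116 (q = -725910/(-4188696) = -725910*(-1/4188696) = 120985/698116 ≈ 0.17330)
q/T(2759, 1766) = 120985/(698116*((2759*(2070 + 1766)))) = 120985/(698116*((2759*3836))) = (120985/698116)/10583524 = (120985/698116)*(1/10583524) = 120985/7388527440784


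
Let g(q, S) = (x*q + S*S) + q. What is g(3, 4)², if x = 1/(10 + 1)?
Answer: 44944/121 ≈ 371.44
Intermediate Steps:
x = 1/11 ≈ 0.090909
g(q, S) = S² + 12*q/11 (g(q, S) = (q/11 + S*S) + q = (q/11 + S²) + q = (S² + q/11) + q = S² + 12*q/11)
g(3, 4)² = (4² + (12/11)*3)² = (16 + 36/11)² = (212/11)² = 44944/121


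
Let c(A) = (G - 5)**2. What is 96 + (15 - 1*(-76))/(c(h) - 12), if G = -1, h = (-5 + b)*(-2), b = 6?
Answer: 2395/24 ≈ 99.792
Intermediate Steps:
h = -2 (h = (-5 + 6)*(-2) = 1*(-2) = -2)
c(A) = 36 (c(A) = (-1 - 5)**2 = (-6)**2 = 36)
96 + (15 - 1*(-76))/(c(h) - 12) = 96 + (15 - 1*(-76))/(36 - 12) = 96 + (15 + 76)/24 = 96 + 91*(1/24) = 96 + 91/24 = 2395/24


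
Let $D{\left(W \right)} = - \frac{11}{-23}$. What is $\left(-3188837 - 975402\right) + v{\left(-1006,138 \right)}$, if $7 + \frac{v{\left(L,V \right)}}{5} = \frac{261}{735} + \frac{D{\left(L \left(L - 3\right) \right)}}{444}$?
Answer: $- \frac{2083751847173}{500388} \approx -4.1643 \cdot 10^{6}$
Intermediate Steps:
$D{\left(W \right)} = \frac{11}{23}$ ($D{\left(W \right)} = \left(-11\right) \left(- \frac{1}{23}\right) = \frac{11}{23}$)
$v{\left(L,V \right)} = - \frac{16622441}{500388}$ ($v{\left(L,V \right)} = -35 + 5 \left(\frac{261}{735} + \frac{11}{23 \cdot 444}\right) = -35 + 5 \left(261 \cdot \frac{1}{735} + \frac{11}{23} \cdot \frac{1}{444}\right) = -35 + 5 \left(\frac{87}{245} + \frac{11}{10212}\right) = -35 + 5 \cdot \frac{891139}{2501940} = -35 + \frac{891139}{500388} = - \frac{16622441}{500388}$)
$\left(-3188837 - 975402\right) + v{\left(-1006,138 \right)} = \left(-3188837 - 975402\right) - \frac{16622441}{500388} = -4164239 - \frac{16622441}{500388} = - \frac{2083751847173}{500388}$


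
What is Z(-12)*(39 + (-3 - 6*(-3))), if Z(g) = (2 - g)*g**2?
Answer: 108864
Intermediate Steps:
Z(g) = g**2*(2 - g)
Z(-12)*(39 + (-3 - 6*(-3))) = ((-12)**2*(2 - 1*(-12)))*(39 + (-3 - 6*(-3))) = (144*(2 + 12))*(39 + (-3 + 18)) = (144*14)*(39 + 15) = 2016*54 = 108864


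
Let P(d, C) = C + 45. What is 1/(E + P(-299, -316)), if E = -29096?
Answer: -1/29367 ≈ -3.4052e-5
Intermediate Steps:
P(d, C) = 45 + C
1/(E + P(-299, -316)) = 1/(-29096 + (45 - 316)) = 1/(-29096 - 271) = 1/(-29367) = -1/29367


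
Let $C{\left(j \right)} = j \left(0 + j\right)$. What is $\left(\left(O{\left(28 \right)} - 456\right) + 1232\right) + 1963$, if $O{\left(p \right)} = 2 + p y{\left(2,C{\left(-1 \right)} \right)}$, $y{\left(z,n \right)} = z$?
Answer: $2797$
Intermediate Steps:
$C{\left(j \right)} = j^{2}$ ($C{\left(j \right)} = j j = j^{2}$)
$O{\left(p \right)} = 2 + 2 p$ ($O{\left(p \right)} = 2 + p 2 = 2 + 2 p$)
$\left(\left(O{\left(28 \right)} - 456\right) + 1232\right) + 1963 = \left(\left(\left(2 + 2 \cdot 28\right) - 456\right) + 1232\right) + 1963 = \left(\left(\left(2 + 56\right) - 456\right) + 1232\right) + 1963 = \left(\left(58 - 456\right) + 1232\right) + 1963 = \left(-398 + 1232\right) + 1963 = 834 + 1963 = 2797$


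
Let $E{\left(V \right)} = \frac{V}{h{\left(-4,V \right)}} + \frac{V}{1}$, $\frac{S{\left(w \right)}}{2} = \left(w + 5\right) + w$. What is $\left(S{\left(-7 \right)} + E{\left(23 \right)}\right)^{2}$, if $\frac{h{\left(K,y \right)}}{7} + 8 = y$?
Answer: $\frac{300304}{11025} \approx 27.238$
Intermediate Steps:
$S{\left(w \right)} = 10 + 4 w$ ($S{\left(w \right)} = 2 \left(\left(w + 5\right) + w\right) = 2 \left(\left(5 + w\right) + w\right) = 2 \left(5 + 2 w\right) = 10 + 4 w$)
$h{\left(K,y \right)} = -56 + 7 y$
$E{\left(V \right)} = V + \frac{V}{-56 + 7 V}$ ($E{\left(V \right)} = \frac{V}{-56 + 7 V} + \frac{V}{1} = \frac{V}{-56 + 7 V} + V 1 = \frac{V}{-56 + 7 V} + V = V + \frac{V}{-56 + 7 V}$)
$\left(S{\left(-7 \right)} + E{\left(23 \right)}\right)^{2} = \left(\left(10 + 4 \left(-7\right)\right) + \frac{1}{7} \cdot 23 \frac{1}{-8 + 23} \left(-55 + 7 \cdot 23\right)\right)^{2} = \left(\left(10 - 28\right) + \frac{1}{7} \cdot 23 \cdot \frac{1}{15} \left(-55 + 161\right)\right)^{2} = \left(-18 + \frac{1}{7} \cdot 23 \cdot \frac{1}{15} \cdot 106\right)^{2} = \left(-18 + \frac{2438}{105}\right)^{2} = \left(\frac{548}{105}\right)^{2} = \frac{300304}{11025}$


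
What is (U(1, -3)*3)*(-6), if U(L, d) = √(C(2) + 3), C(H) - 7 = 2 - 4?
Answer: -36*√2 ≈ -50.912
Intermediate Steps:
C(H) = 5 (C(H) = 7 + (2 - 4) = 7 - 2 = 5)
U(L, d) = 2*√2 (U(L, d) = √(5 + 3) = √8 = 2*√2)
(U(1, -3)*3)*(-6) = ((2*√2)*3)*(-6) = (6*√2)*(-6) = -36*√2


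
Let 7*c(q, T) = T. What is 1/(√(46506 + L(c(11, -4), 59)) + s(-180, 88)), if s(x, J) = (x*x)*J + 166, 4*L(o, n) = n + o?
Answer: 79838248/227648064544191 - 2*√9118039/227648064544191 ≈ 3.5068e-7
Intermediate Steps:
c(q, T) = T/7
L(o, n) = n/4 + o/4 (L(o, n) = (n + o)/4 = n/4 + o/4)
s(x, J) = 166 + J*x² (s(x, J) = x²*J + 166 = J*x² + 166 = 166 + J*x²)
1/(√(46506 + L(c(11, -4), 59)) + s(-180, 88)) = 1/(√(46506 + ((¼)*59 + ((⅐)*(-4))/4)) + (166 + 88*(-180)²)) = 1/(√(46506 + (59/4 + (¼)*(-4/7))) + (166 + 88*32400)) = 1/(√(46506 + (59/4 - ⅐)) + (166 + 2851200)) = 1/(√(46506 + 409/28) + 2851366) = 1/(√(1302577/28) + 2851366) = 1/(√9118039/14 + 2851366) = 1/(2851366 + √9118039/14)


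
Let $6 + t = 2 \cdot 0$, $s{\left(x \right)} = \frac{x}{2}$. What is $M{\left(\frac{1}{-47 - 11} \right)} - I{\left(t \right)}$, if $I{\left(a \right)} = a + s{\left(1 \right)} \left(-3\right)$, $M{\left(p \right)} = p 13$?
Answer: $\frac{211}{29} \approx 7.2759$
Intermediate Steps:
$s{\left(x \right)} = \frac{x}{2}$ ($s{\left(x \right)} = x \frac{1}{2} = \frac{x}{2}$)
$M{\left(p \right)} = 13 p$
$t = -6$ ($t = -6 + 2 \cdot 0 = -6 + 0 = -6$)
$I{\left(a \right)} = - \frac{3}{2} + a$ ($I{\left(a \right)} = a + \frac{1}{2} \cdot 1 \left(-3\right) = a + \frac{1}{2} \left(-3\right) = a - \frac{3}{2} = - \frac{3}{2} + a$)
$M{\left(\frac{1}{-47 - 11} \right)} - I{\left(t \right)} = \frac{13}{-47 - 11} - \left(- \frac{3}{2} - 6\right) = \frac{13}{-58} - - \frac{15}{2} = 13 \left(- \frac{1}{58}\right) + \frac{15}{2} = - \frac{13}{58} + \frac{15}{2} = \frac{211}{29}$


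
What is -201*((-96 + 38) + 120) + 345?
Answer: -12117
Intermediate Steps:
-201*((-96 + 38) + 120) + 345 = -201*(-58 + 120) + 345 = -201*62 + 345 = -12462 + 345 = -12117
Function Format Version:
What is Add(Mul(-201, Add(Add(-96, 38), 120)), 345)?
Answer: -12117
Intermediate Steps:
Add(Mul(-201, Add(Add(-96, 38), 120)), 345) = Add(Mul(-201, Add(-58, 120)), 345) = Add(Mul(-201, 62), 345) = Add(-12462, 345) = -12117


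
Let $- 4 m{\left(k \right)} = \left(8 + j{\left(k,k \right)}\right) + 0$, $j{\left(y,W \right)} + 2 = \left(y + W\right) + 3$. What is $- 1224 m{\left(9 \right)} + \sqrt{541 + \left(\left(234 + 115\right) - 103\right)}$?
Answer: $8262 + \sqrt{787} \approx 8290.0$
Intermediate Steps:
$j{\left(y,W \right)} = 1 + W + y$ ($j{\left(y,W \right)} = -2 + \left(\left(y + W\right) + 3\right) = -2 + \left(\left(W + y\right) + 3\right) = -2 + \left(3 + W + y\right) = 1 + W + y$)
$m{\left(k \right)} = - \frac{9}{4} - \frac{k}{2}$ ($m{\left(k \right)} = - \frac{\left(8 + \left(1 + k + k\right)\right) + 0}{4} = - \frac{\left(8 + \left(1 + 2 k\right)\right) + 0}{4} = - \frac{\left(9 + 2 k\right) + 0}{4} = - \frac{9 + 2 k}{4} = - \frac{9}{4} - \frac{k}{2}$)
$- 1224 m{\left(9 \right)} + \sqrt{541 + \left(\left(234 + 115\right) - 103\right)} = - 1224 \left(- \frac{9}{4} - \frac{9}{2}\right) + \sqrt{541 + \left(\left(234 + 115\right) - 103\right)} = - 1224 \left(- \frac{9}{4} - \frac{9}{2}\right) + \sqrt{541 + \left(349 - 103\right)} = \left(-1224\right) \left(- \frac{27}{4}\right) + \sqrt{541 + 246} = 8262 + \sqrt{787}$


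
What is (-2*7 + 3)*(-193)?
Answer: 2123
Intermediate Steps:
(-2*7 + 3)*(-193) = (-14 + 3)*(-193) = -11*(-193) = 2123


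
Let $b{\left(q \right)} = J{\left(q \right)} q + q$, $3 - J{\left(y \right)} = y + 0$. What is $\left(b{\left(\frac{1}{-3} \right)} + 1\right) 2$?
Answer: $- \frac{8}{9} \approx -0.88889$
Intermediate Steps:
$J{\left(y \right)} = 3 - y$ ($J{\left(y \right)} = 3 - \left(y + 0\right) = 3 - y$)
$b{\left(q \right)} = q + q \left(3 - q\right)$ ($b{\left(q \right)} = \left(3 - q\right) q + q = q \left(3 - q\right) + q = q + q \left(3 - q\right)$)
$\left(b{\left(\frac{1}{-3} \right)} + 1\right) 2 = \left(\frac{4 - \frac{1}{-3}}{-3} + 1\right) 2 = \left(- \frac{4 - - \frac{1}{3}}{3} + 1\right) 2 = \left(- \frac{4 + \frac{1}{3}}{3} + 1\right) 2 = \left(\left(- \frac{1}{3}\right) \frac{13}{3} + 1\right) 2 = \left(- \frac{13}{9} + 1\right) 2 = \left(- \frac{4}{9}\right) 2 = - \frac{8}{9}$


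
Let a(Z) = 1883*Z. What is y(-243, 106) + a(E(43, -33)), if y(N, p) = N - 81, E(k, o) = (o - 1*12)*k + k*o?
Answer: -6315906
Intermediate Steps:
E(k, o) = k*o + k*(-12 + o) (E(k, o) = (o - 12)*k + k*o = (-12 + o)*k + k*o = k*(-12 + o) + k*o = k*o + k*(-12 + o))
y(N, p) = -81 + N
y(-243, 106) + a(E(43, -33)) = (-81 - 243) + 1883*(2*43*(-6 - 33)) = -324 + 1883*(2*43*(-39)) = -324 + 1883*(-3354) = -324 - 6315582 = -6315906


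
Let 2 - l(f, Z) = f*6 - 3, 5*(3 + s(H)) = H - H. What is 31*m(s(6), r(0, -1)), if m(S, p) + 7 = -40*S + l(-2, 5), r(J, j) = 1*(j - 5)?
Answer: 4030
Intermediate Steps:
s(H) = -3 (s(H) = -3 + (H - H)/5 = -3 + (⅕)*0 = -3 + 0 = -3)
l(f, Z) = 5 - 6*f (l(f, Z) = 2 - (f*6 - 3) = 2 - (6*f - 3) = 2 - (-3 + 6*f) = 2 + (3 - 6*f) = 5 - 6*f)
r(J, j) = -5 + j (r(J, j) = 1*(-5 + j) = -5 + j)
m(S, p) = 10 - 40*S (m(S, p) = -7 + (-40*S + (5 - 6*(-2))) = -7 + (-40*S + (5 + 12)) = -7 + (-40*S + 17) = -7 + (17 - 40*S) = 10 - 40*S)
31*m(s(6), r(0, -1)) = 31*(10 - 40*(-3)) = 31*(10 + 120) = 31*130 = 4030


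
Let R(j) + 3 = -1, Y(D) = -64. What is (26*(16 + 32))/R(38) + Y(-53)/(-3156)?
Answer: -246152/789 ≈ -311.98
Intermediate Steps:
R(j) = -4 (R(j) = -3 - 1 = -4)
(26*(16 + 32))/R(38) + Y(-53)/(-3156) = (26*(16 + 32))/(-4) - 64/(-3156) = (26*48)*(-1/4) - 64*(-1/3156) = 1248*(-1/4) + 16/789 = -312 + 16/789 = -246152/789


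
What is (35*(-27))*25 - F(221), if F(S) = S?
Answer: -23846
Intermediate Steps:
(35*(-27))*25 - F(221) = (35*(-27))*25 - 1*221 = -945*25 - 221 = -23625 - 221 = -23846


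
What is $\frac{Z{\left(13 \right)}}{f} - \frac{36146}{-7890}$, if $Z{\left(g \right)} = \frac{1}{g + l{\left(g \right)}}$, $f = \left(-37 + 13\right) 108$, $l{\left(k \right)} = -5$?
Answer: $\frac{124919261}{27267840} \approx 4.5812$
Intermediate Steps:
$f = -2592$ ($f = \left(-24\right) 108 = -2592$)
$Z{\left(g \right)} = \frac{1}{-5 + g}$ ($Z{\left(g \right)} = \frac{1}{g - 5} = \frac{1}{-5 + g}$)
$\frac{Z{\left(13 \right)}}{f} - \frac{36146}{-7890} = \frac{1}{\left(-5 + 13\right) \left(-2592\right)} - \frac{36146}{-7890} = \frac{1}{8} \left(- \frac{1}{2592}\right) - - \frac{18073}{3945} = \frac{1}{8} \left(- \frac{1}{2592}\right) + \frac{18073}{3945} = - \frac{1}{20736} + \frac{18073}{3945} = \frac{124919261}{27267840}$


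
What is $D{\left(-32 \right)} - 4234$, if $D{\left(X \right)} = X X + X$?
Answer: $-3242$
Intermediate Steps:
$D{\left(X \right)} = X + X^{2}$ ($D{\left(X \right)} = X^{2} + X = X + X^{2}$)
$D{\left(-32 \right)} - 4234 = - 32 \left(1 - 32\right) - 4234 = \left(-32\right) \left(-31\right) - 4234 = 992 - 4234 = -3242$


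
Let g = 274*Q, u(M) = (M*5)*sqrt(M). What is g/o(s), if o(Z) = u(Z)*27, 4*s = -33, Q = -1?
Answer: -2192*I*sqrt(33)/147015 ≈ -0.085652*I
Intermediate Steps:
s = -33/4 (s = (1/4)*(-33) = -33/4 ≈ -8.2500)
u(M) = 5*M**(3/2) (u(M) = (5*M)*sqrt(M) = 5*M**(3/2))
g = -274 (g = 274*(-1) = -274)
o(Z) = 135*Z**(3/2) (o(Z) = (5*Z**(3/2))*27 = 135*Z**(3/2))
g/o(s) = -274*8*I*sqrt(33)/147015 = -2192*I*sqrt(33)/147015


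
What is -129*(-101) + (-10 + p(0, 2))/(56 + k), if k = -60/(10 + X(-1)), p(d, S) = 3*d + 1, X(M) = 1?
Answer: 7244025/556 ≈ 13029.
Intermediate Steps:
p(d, S) = 1 + 3*d
k = -60/11 (k = -60/(10 + 1) = -60/11 ≈ -5.4545)
-129*(-101) + (-10 + p(0, 2))/(56 + k) = -129*(-101) + (-10 + (1 + 3*0))/(56 - 60/11) = 13029 + (-10 + (1 + 0))/(556/11) = 13029 + (-10 + 1)*(11/556) = 13029 - 9*11/556 = 13029 - 99/556 = 7244025/556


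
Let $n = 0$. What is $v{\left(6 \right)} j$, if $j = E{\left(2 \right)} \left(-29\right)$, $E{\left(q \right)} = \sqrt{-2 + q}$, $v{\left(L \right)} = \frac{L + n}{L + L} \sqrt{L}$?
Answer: $0$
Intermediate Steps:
$v{\left(L \right)} = \frac{\sqrt{L}}{2}$ ($v{\left(L \right)} = \frac{L + 0}{L + L} \sqrt{L} = \frac{L}{2 L} \sqrt{L} = L \frac{1}{2 L} \sqrt{L} = \frac{\sqrt{L}}{2}$)
$j = 0$ ($j = \sqrt{-2 + 2} \left(-29\right) = \sqrt{0} \left(-29\right) = 0 \left(-29\right) = 0$)
$v{\left(6 \right)} j = \frac{\sqrt{6}}{2} \cdot 0 = 0$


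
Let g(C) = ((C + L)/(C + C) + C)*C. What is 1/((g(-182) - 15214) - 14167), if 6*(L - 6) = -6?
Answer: 2/7309 ≈ 0.00027364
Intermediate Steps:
L = 5 (L = 6 + (1/6)*(-6) = 6 - 1 = 5)
g(C) = C*(C + (5 + C)/(2*C)) (g(C) = ((C + 5)/(C + C) + C)*C = ((5 + C)/((2*C)) + C)*C = ((5 + C)*(1/(2*C)) + C)*C = ((5 + C)/(2*C) + C)*C = (C + (5 + C)/(2*C))*C = C*(C + (5 + C)/(2*C)))
1/((g(-182) - 15214) - 14167) = 1/(((5/2 + (-182)**2 + (1/2)*(-182)) - 15214) - 14167) = 1/(((5/2 + 33124 - 91) - 15214) - 14167) = 1/((66071/2 - 15214) - 14167) = 1/(35643/2 - 14167) = 1/(7309/2) = 2/7309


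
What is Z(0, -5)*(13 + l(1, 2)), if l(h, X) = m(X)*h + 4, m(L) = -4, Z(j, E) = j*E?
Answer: 0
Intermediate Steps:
Z(j, E) = E*j
l(h, X) = 4 - 4*h (l(h, X) = -4*h + 4 = 4 - 4*h)
Z(0, -5)*(13 + l(1, 2)) = (-5*0)*(13 + (4 - 4*1)) = 0*(13 + (4 - 4)) = 0*(13 + 0) = 0*13 = 0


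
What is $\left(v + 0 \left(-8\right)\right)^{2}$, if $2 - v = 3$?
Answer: $1$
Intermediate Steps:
$v = -1$ ($v = 2 - 3 = -1$)
$\left(v + 0 \left(-8\right)\right)^{2} = \left(-1 + 0 \left(-8\right)\right)^{2} = \left(-1 + 0\right)^{2} = \left(-1\right)^{2} = 1$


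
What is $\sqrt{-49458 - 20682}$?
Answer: $2 i \sqrt{17535} \approx 264.84 i$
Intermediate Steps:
$\sqrt{-49458 - 20682} = \sqrt{-70140} = 2 i \sqrt{17535}$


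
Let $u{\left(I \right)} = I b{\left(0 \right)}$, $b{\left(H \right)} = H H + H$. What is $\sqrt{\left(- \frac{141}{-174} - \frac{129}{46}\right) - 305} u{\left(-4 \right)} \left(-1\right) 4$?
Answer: $0$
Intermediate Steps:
$b{\left(H \right)} = H + H^{2}$ ($b{\left(H \right)} = H^{2} + H = H + H^{2}$)
$u{\left(I \right)} = 0$ ($u{\left(I \right)} = I 0 \left(1 + 0\right) = I 0 \cdot 1 = I 0 = 0$)
$\sqrt{\left(- \frac{141}{-174} - \frac{129}{46}\right) - 305} u{\left(-4 \right)} \left(-1\right) 4 = \sqrt{\left(- \frac{141}{-174} - \frac{129}{46}\right) - 305} \cdot 0 \left(-1\right) 4 = \sqrt{\left(\left(-141\right) \left(- \frac{1}{174}\right) - \frac{129}{46}\right) - 305} \cdot 0 \cdot 4 = \sqrt{\left(\frac{47}{58} - \frac{129}{46}\right) - 305} \cdot 0 = \sqrt{- \frac{1330}{667} - 305} \cdot 0 = \sqrt{- \frac{204765}{667}} \cdot 0 = \frac{i \sqrt{136578255}}{667} \cdot 0 = 0$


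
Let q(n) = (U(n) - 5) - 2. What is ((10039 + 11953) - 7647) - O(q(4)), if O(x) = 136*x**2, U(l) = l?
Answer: 13121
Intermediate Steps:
q(n) = -7 + n (q(n) = (n - 5) - 2 = (-5 + n) - 2 = -7 + n)
((10039 + 11953) - 7647) - O(q(4)) = ((10039 + 11953) - 7647) - 136*(-7 + 4)**2 = (21992 - 7647) - 136*(-3)**2 = 14345 - 136*9 = 14345 - 1*1224 = 14345 - 1224 = 13121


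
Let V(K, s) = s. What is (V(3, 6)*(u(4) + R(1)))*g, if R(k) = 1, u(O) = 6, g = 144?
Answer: 6048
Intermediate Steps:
(V(3, 6)*(u(4) + R(1)))*g = (6*(6 + 1))*144 = (6*7)*144 = 42*144 = 6048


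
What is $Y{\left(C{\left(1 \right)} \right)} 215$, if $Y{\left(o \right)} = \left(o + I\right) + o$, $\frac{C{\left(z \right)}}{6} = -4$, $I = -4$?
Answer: $-11180$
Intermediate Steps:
$C{\left(z \right)} = -24$ ($C{\left(z \right)} = 6 \left(-4\right) = -24$)
$Y{\left(o \right)} = -4 + 2 o$ ($Y{\left(o \right)} = \left(o - 4\right) + o = \left(-4 + o\right) + o = -4 + 2 o$)
$Y{\left(C{\left(1 \right)} \right)} 215 = \left(-4 + 2 \left(-24\right)\right) 215 = \left(-4 - 48\right) 215 = \left(-52\right) 215 = -11180$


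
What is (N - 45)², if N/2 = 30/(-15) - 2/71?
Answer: 12131289/5041 ≈ 2406.5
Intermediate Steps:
N = -288/71 (N = 2*(30/(-15) - 2/71) = 2*(30*(-1/15) - 2*1/71) = 2*(-2 - 2/71) = 2*(-144/71) = -288/71 ≈ -4.0563)
(N - 45)² = (-288/71 - 45)² = (-3483/71)² = 12131289/5041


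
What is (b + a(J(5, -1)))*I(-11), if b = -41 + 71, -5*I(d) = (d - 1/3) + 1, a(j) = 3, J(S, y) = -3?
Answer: 341/5 ≈ 68.200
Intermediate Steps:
I(d) = -2/15 - d/5 (I(d) = -((d - 1/3) + 1)/5 = -((-1/3 + d) + 1)/5 = -(2/3 + d)/5 = -2/15 - d/5)
b = 30
(b + a(J(5, -1)))*I(-11) = (30 + 3)*(-2/15 - 1/5*(-11)) = 33*(-2/15 + 11/5) = 33*(31/15) = 341/5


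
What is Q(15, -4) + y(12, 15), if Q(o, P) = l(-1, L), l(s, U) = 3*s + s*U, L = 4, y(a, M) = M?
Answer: 8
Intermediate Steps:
l(s, U) = 3*s + U*s
Q(o, P) = -7 (Q(o, P) = -(3 + 4) = -1*7 = -7)
Q(15, -4) + y(12, 15) = -7 + 15 = 8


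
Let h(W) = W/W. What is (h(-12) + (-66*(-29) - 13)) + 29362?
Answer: 31264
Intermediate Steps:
h(W) = 1
(h(-12) + (-66*(-29) - 13)) + 29362 = (1 + (-66*(-29) - 13)) + 29362 = (1 + (1914 - 13)) + 29362 = (1 + 1901) + 29362 = 1902 + 29362 = 31264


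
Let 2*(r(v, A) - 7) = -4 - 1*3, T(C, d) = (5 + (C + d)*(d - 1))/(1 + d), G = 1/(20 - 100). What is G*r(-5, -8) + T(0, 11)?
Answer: 4579/480 ≈ 9.5396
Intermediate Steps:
G = -1/80 (G = 1/(-80) = -1/80 ≈ -0.012500)
T(C, d) = (5 + (-1 + d)*(C + d))/(1 + d) (T(C, d) = (5 + (C + d)*(-1 + d))/(1 + d) = (5 + (-1 + d)*(C + d))/(1 + d))
r(v, A) = 7/2 (r(v, A) = 7 + (-4 - 1*3)/2 = 7 + (-4 - 3)/2 = 7 + (½)*(-7) = 7 - 7/2 = 7/2)
G*r(-5, -8) + T(0, 11) = -1/80*7/2 + (5 + 11² - 1*0 - 1*11 + 0*11)/(1 + 11) = -7/160 + (5 + 121 + 0 - 11 + 0)/12 = -7/160 + (1/12)*115 = -7/160 + 115/12 = 4579/480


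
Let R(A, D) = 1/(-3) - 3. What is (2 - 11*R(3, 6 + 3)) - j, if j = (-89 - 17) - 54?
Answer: 596/3 ≈ 198.67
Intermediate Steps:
R(A, D) = -10/3 (R(A, D) = 1*(-⅓) - 3 = -⅓ - 3 = -10/3)
j = -160 (j = -106 - 54 = -160)
(2 - 11*R(3, 6 + 3)) - j = (2 - 11*(-10/3)) - 1*(-160) = (2 + 110/3) + 160 = 116/3 + 160 = 596/3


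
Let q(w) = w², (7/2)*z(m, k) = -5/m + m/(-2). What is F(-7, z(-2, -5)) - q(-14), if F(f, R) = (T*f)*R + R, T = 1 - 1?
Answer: -195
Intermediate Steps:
T = 0
z(m, k) = -10/(7*m) - m/7 (z(m, k) = 2*(-5/m + m/(-2))/7 = 2*(-5/m + m*(-½))/7 = 2*(-5/m - m/2)/7 = -10/(7*m) - m/7)
F(f, R) = R (F(f, R) = (0*f)*R + R = 0*R + R = 0 + R = R)
F(-7, z(-2, -5)) - q(-14) = (⅐)*(-10 - 1*(-2)²)/(-2) - 1*(-14)² = (⅐)*(-½)*(-10 - 1*4) - 1*196 = (⅐)*(-½)*(-10 - 4) - 196 = (⅐)*(-½)*(-14) - 196 = 1 - 196 = -195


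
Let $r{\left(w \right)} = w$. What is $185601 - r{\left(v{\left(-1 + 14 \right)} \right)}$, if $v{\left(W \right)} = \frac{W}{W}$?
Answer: $185600$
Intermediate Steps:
$v{\left(W \right)} = 1$
$185601 - r{\left(v{\left(-1 + 14 \right)} \right)} = 185601 - 1 = 185600$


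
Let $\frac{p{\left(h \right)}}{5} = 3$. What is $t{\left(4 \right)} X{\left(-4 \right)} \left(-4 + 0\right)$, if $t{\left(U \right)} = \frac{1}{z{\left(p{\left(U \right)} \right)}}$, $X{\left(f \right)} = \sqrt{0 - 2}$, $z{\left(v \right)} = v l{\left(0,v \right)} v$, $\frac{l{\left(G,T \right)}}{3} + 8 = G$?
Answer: $\frac{i \sqrt{2}}{1350} \approx 0.0010476 i$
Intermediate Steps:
$l{\left(G,T \right)} = -24 + 3 G$
$p{\left(h \right)} = 15$ ($p{\left(h \right)} = 5 \cdot 3 = 15$)
$z{\left(v \right)} = - 24 v^{2}$ ($z{\left(v \right)} = v \left(-24 + 3 \cdot 0\right) v = v \left(-24 + 0\right) v = v \left(-24\right) v = - 24 v v = - 24 v^{2}$)
$X{\left(f \right)} = i \sqrt{2}$ ($X{\left(f \right)} = \sqrt{-2} = i \sqrt{2}$)
$t{\left(U \right)} = - \frac{1}{5400}$ ($t{\left(U \right)} = \frac{1}{\left(-24\right) 15^{2}} = \frac{1}{\left(-24\right) 225} = \frac{1}{-5400} = - \frac{1}{5400}$)
$t{\left(4 \right)} X{\left(-4 \right)} \left(-4 + 0\right) = - \frac{i \sqrt{2}}{5400} \left(-4 + 0\right) = - \frac{i \sqrt{2}}{5400} \left(-4\right) = \frac{i \sqrt{2}}{1350}$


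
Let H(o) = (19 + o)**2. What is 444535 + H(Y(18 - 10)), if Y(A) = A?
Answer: 445264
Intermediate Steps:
444535 + H(Y(18 - 10)) = 444535 + (19 + (18 - 10))**2 = 444535 + (19 + 8)**2 = 444535 + 27**2 = 444535 + 729 = 445264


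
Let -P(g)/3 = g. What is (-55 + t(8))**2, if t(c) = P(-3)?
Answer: 2116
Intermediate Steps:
P(g) = -3*g
t(c) = 9 (t(c) = -3*(-3) = 9)
(-55 + t(8))**2 = (-55 + 9)**2 = (-46)**2 = 2116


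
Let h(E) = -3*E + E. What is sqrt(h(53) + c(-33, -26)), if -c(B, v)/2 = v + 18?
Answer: 3*I*sqrt(10) ≈ 9.4868*I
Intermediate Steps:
h(E) = -2*E
c(B, v) = -36 - 2*v (c(B, v) = -2*(v + 18) = -2*(18 + v) = -36 - 2*v)
sqrt(h(53) + c(-33, -26)) = sqrt(-2*53 + (-36 - 2*(-26))) = sqrt(-106 + (-36 + 52)) = sqrt(-106 + 16) = sqrt(-90) = 3*I*sqrt(10)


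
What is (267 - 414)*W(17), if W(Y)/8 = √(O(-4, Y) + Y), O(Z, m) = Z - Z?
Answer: -1176*√17 ≈ -4848.8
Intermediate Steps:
O(Z, m) = 0
W(Y) = 8*√Y (W(Y) = 8*√(0 + Y) = 8*√Y)
(267 - 414)*W(17) = (267 - 414)*(8*√17) = -1176*√17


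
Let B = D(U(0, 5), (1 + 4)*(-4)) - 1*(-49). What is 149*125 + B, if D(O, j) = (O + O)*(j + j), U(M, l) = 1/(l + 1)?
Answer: 55982/3 ≈ 18661.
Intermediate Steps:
U(M, l) = 1/(1 + l)
D(O, j) = 4*O*j (D(O, j) = (2*O)*(2*j) = 4*O*j)
B = 107/3 (B = 4*((1 + 4)*(-4))/(1 + 5) - 1*(-49) = 4*(5*(-4))/6 + 49 = 4*(1/6)*(-20) + 49 = -40/3 + 49 = 107/3 ≈ 35.667)
149*125 + B = 149*125 + 107/3 = 18625 + 107/3 = 55982/3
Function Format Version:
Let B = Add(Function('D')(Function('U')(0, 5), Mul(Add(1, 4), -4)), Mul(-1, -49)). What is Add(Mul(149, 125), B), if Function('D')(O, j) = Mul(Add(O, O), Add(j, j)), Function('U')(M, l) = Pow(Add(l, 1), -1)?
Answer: Rational(55982, 3) ≈ 18661.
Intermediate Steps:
Function('U')(M, l) = Pow(Add(1, l), -1)
Function('D')(O, j) = Mul(4, O, j) (Function('D')(O, j) = Mul(Mul(2, O), Mul(2, j)) = Mul(4, O, j))
B = Rational(107, 3) (B = Add(Mul(4, Pow(Add(1, 5), -1), Mul(Add(1, 4), -4)), Mul(-1, -49)) = Add(Mul(4, Pow(6, -1), Mul(5, -4)), 49) = Add(Mul(4, Rational(1, 6), -20), 49) = Add(Rational(-40, 3), 49) = Rational(107, 3) ≈ 35.667)
Add(Mul(149, 125), B) = Add(Mul(149, 125), Rational(107, 3)) = Add(18625, Rational(107, 3)) = Rational(55982, 3)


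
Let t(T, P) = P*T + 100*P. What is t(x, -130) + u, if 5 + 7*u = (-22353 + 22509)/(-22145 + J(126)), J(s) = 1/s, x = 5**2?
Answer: -317407069751/19531883 ≈ -16251.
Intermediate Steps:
x = 25
u = -13971001/19531883 (u = -5/7 + ((-22353 + 22509)/(-22145 + 1/126))/7 = -5/7 + (156/(-22145 + 1/126))/7 = -5/7 + (156/(-2790269/126))/7 = -5/7 + (156*(-126/2790269))/7 = -5/7 + (1/7)*(-19656/2790269) = -5/7 - 2808/2790269 = -13971001/19531883 ≈ -0.71529)
t(T, P) = 100*P + P*T
t(x, -130) + u = -130*(100 + 25) - 13971001/19531883 = -130*125 - 13971001/19531883 = -16250 - 13971001/19531883 = -317407069751/19531883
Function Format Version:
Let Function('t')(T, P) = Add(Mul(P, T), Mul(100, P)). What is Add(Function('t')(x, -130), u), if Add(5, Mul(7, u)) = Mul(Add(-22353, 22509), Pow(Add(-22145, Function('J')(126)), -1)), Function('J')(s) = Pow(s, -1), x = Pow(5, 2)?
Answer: Rational(-317407069751, 19531883) ≈ -16251.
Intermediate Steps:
x = 25
u = Rational(-13971001, 19531883) (u = Add(Rational(-5, 7), Mul(Rational(1, 7), Mul(Add(-22353, 22509), Pow(Add(-22145, Pow(126, -1)), -1)))) = Add(Rational(-5, 7), Mul(Rational(1, 7), Mul(156, Pow(Add(-22145, Rational(1, 126)), -1)))) = Add(Rational(-5, 7), Mul(Rational(1, 7), Mul(156, Pow(Rational(-2790269, 126), -1)))) = Add(Rational(-5, 7), Mul(Rational(1, 7), Mul(156, Rational(-126, 2790269)))) = Add(Rational(-5, 7), Mul(Rational(1, 7), Rational(-19656, 2790269))) = Add(Rational(-5, 7), Rational(-2808, 2790269)) = Rational(-13971001, 19531883) ≈ -0.71529)
Function('t')(T, P) = Add(Mul(100, P), Mul(P, T))
Add(Function('t')(x, -130), u) = Add(Mul(-130, Add(100, 25)), Rational(-13971001, 19531883)) = Add(Mul(-130, 125), Rational(-13971001, 19531883)) = Add(-16250, Rational(-13971001, 19531883)) = Rational(-317407069751, 19531883)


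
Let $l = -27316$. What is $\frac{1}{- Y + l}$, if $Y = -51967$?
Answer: $\frac{1}{24651} \approx 4.0566 \cdot 10^{-5}$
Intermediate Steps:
$\frac{1}{- Y + l} = \frac{1}{\left(-1\right) \left(-51967\right) - 27316} = \frac{1}{51967 - 27316} = \frac{1}{24651}$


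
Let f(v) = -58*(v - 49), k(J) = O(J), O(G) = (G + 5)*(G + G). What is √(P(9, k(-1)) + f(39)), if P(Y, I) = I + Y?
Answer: √581 ≈ 24.104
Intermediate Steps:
O(G) = 2*G*(5 + G) (O(G) = (5 + G)*(2*G) = 2*G*(5 + G))
k(J) = 2*J*(5 + J)
f(v) = 2842 - 58*v (f(v) = -58*(-49 + v) = 2842 - 58*v)
√(P(9, k(-1)) + f(39)) = √((2*(-1)*(5 - 1) + 9) + (2842 - 58*39)) = √((2*(-1)*4 + 9) + (2842 - 2262)) = √((-8 + 9) + 580) = √(1 + 580) = √581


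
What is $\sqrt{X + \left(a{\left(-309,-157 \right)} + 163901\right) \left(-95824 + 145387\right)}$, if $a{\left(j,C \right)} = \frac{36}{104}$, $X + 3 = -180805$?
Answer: $\frac{\sqrt{5491324849322}}{26} \approx 90129.0$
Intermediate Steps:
$X = -180808$ ($X = -3 - 180805 = -180808$)
$a{\left(j,C \right)} = \frac{9}{26}$ ($a{\left(j,C \right)} = 36 \cdot \frac{1}{104} = \frac{9}{26}$)
$\sqrt{X + \left(a{\left(-309,-157 \right)} + 163901\right) \left(-95824 + 145387\right)} = \sqrt{-180808 + \left(\frac{9}{26} + 163901\right) \left(-95824 + 145387\right)} = \sqrt{-180808 + \frac{4261435}{26} \cdot 49563} = \sqrt{-180808 + \frac{211209502905}{26}} = \sqrt{\frac{211204801897}{26}} = \frac{\sqrt{5491324849322}}{26}$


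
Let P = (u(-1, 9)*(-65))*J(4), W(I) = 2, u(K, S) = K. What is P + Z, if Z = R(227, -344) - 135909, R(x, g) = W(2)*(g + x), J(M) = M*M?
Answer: -135103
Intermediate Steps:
J(M) = M²
R(x, g) = 2*g + 2*x (R(x, g) = 2*(g + x) = 2*g + 2*x)
Z = -136143 (Z = (2*(-344) + 2*227) - 135909 = (-688 + 454) - 135909 = -234 - 135909 = -136143)
P = 1040 (P = -1*(-65)*4² = 65*16 = 1040)
P + Z = 1040 - 136143 = -135103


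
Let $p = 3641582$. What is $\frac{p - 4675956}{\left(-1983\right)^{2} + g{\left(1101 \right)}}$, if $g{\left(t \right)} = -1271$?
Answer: $- \frac{517187}{1965509} \approx -0.26313$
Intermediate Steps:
$\frac{p - 4675956}{\left(-1983\right)^{2} + g{\left(1101 \right)}} = \frac{3641582 - 4675956}{\left(-1983\right)^{2} - 1271} = - \frac{1034374}{3932289 - 1271} = - \frac{1034374}{3931018} = \left(-1034374\right) \frac{1}{3931018} = - \frac{517187}{1965509}$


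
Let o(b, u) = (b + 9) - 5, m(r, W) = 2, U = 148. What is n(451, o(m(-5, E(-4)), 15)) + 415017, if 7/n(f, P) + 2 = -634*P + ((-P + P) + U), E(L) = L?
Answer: 1518132179/3658 ≈ 4.1502e+5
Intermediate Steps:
o(b, u) = 4 + b (o(b, u) = (9 + b) - 5 = 4 + b)
n(f, P) = 7/(146 - 634*P) (n(f, P) = 7/(-2 + (-634*P + ((-P + P) + 148))) = 7/(-2 + (-634*P + (0 + 148))) = 7/(-2 + (-634*P + 148)) = 7/(-2 + (148 - 634*P)) = 7/(146 - 634*P))
n(451, o(m(-5, E(-4)), 15)) + 415017 = -7/(-146 + 634*(4 + 2)) + 415017 = -7/(-146 + 634*6) + 415017 = -7/(-146 + 3804) + 415017 = -7/3658 + 415017 = 1518132179/3658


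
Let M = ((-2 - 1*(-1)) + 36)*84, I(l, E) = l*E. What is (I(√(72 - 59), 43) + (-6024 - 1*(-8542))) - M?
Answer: -422 + 43*√13 ≈ -266.96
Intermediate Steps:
I(l, E) = E*l
M = 2940 (M = ((-2 + 1) + 36)*84 = (-1 + 36)*84 = 35*84 = 2940)
(I(√(72 - 59), 43) + (-6024 - 1*(-8542))) - M = (43*√(72 - 59) + (-6024 - 1*(-8542))) - 1*2940 = (43*√13 + (-6024 + 8542)) - 2940 = (43*√13 + 2518) - 2940 = (2518 + 43*√13) - 2940 = -422 + 43*√13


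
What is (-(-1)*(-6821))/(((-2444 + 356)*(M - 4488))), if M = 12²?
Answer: -6821/9070272 ≈ -0.00075202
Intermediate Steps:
M = 144
(-(-1)*(-6821))/(((-2444 + 356)*(M - 4488))) = (-(-1)*(-6821))/(((-2444 + 356)*(144 - 4488))) = (-1*6821)/((-2088*(-4344))) = -6821/9070272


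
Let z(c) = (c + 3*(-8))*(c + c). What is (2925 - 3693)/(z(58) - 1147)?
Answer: -768/2797 ≈ -0.27458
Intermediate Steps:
z(c) = 2*c*(-24 + c) (z(c) = (c - 24)*(2*c) = (-24 + c)*(2*c) = 2*c*(-24 + c))
(2925 - 3693)/(z(58) - 1147) = (2925 - 3693)/(2*58*(-24 + 58) - 1147) = -768/(2*58*34 - 1147) = -768/(3944 - 1147) = -768/2797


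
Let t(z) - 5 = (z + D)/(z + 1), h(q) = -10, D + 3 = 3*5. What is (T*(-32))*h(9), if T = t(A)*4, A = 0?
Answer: 21760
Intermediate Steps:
D = 12 (D = -3 + 3*5 = -3 + 15 = 12)
t(z) = 5 + (12 + z)/(1 + z) (t(z) = 5 + (z + 12)/(z + 1) = 5 + (12 + z)/(1 + z))
T = 68 (T = ((17 + 6*0)/(1 + 0))*4 = ((17 + 0)/1)*4 = (1*17)*4 = 17*4 = 68)
(T*(-32))*h(9) = (68*(-32))*(-10) = -2176*(-10) = 21760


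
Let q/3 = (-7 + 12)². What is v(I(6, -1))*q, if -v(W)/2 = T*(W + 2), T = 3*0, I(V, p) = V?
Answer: 0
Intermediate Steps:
T = 0
q = 75 (q = 3*(-7 + 12)² = 3*5² = 3*25 = 75)
v(W) = 0 (v(W) = -0*(W + 2) = -0*(2 + W) = -2*0 = 0)
v(I(6, -1))*q = 0*75 = 0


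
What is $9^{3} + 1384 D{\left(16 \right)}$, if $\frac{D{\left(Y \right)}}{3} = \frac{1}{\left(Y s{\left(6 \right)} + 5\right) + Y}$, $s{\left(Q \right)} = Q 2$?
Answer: $\frac{53143}{71} \approx 748.49$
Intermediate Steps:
$s{\left(Q \right)} = 2 Q$
$D{\left(Y \right)} = \frac{3}{5 + 13 Y}$ ($D{\left(Y \right)} = \frac{3}{\left(Y 2 \cdot 6 + 5\right) + Y} = \frac{3}{\left(Y 12 + 5\right) + Y} = \frac{3}{\left(12 Y + 5\right) + Y} = \frac{3}{\left(5 + 12 Y\right) + Y} = \frac{3}{5 + 13 Y}$)
$9^{3} + 1384 D{\left(16 \right)} = 9^{3} + 1384 \frac{3}{5 + 13 \cdot 16} = 729 + 1384 \frac{3}{5 + 208} = 729 + 1384 \cdot \frac{3}{213} = 729 + 1384 \cdot 3 \cdot \frac{1}{213} = 729 + 1384 \cdot \frac{1}{71} = 729 + \frac{1384}{71} = \frac{53143}{71}$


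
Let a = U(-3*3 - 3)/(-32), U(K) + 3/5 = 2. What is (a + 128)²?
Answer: 419143729/25600 ≈ 16373.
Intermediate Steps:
U(K) = 7/5 (U(K) = -⅗ + 2 = 7/5)
a = -7/160 (a = (7/5)/(-32) = (7/5)*(-1/32) = -7/160 ≈ -0.043750)
(a + 128)² = (-7/160 + 128)² = (20473/160)² = 419143729/25600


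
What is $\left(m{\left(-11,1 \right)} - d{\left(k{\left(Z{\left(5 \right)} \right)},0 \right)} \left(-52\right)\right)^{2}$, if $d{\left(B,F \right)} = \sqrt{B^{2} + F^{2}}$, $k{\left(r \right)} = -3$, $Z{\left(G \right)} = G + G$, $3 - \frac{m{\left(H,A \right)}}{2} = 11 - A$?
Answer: $20164$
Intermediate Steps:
$m{\left(H,A \right)} = -16 + 2 A$ ($m{\left(H,A \right)} = 6 - 2 \left(11 - A\right) = 6 + \left(-22 + 2 A\right) = -16 + 2 A$)
$Z{\left(G \right)} = 2 G$
$\left(m{\left(-11,1 \right)} - d{\left(k{\left(Z{\left(5 \right)} \right)},0 \right)} \left(-52\right)\right)^{2} = \left(\left(-16 + 2 \cdot 1\right) - \sqrt{\left(-3\right)^{2} + 0^{2}} \left(-52\right)\right)^{2} = \left(\left(-16 + 2\right) - \sqrt{9 + 0} \left(-52\right)\right)^{2} = \left(-14 - \sqrt{9} \left(-52\right)\right)^{2} = \left(-14 - 3 \left(-52\right)\right)^{2} = \left(-14 - -156\right)^{2} = \left(-14 + 156\right)^{2} = 142^{2} = 20164$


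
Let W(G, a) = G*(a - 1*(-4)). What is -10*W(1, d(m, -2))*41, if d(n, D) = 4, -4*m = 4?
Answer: -3280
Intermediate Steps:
m = -1 (m = -¼*4 = -1)
W(G, a) = G*(4 + a) (W(G, a) = G*(a + 4) = G*(4 + a))
-10*W(1, d(m, -2))*41 = -10*(4 + 4)*41 = -10*8*41 = -80*41 = -3280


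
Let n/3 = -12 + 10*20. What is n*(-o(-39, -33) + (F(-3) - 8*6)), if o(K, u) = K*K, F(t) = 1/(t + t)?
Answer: -885010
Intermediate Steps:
F(t) = 1/(2*t)
n = 564 (n = 3*(-12 + 10*20) = 3*(-12 + 200) = 3*188 = 564)
o(K, u) = K²
n*(-o(-39, -33) + (F(-3) - 8*6)) = 564*(-1*(-39)² + ((½)/(-3) - 8*6)) = 564*(-1*1521 + ((½)*(-⅓) - 48)) = 564*(-1521 + (-⅙ - 48)) = 564*(-1521 - 289/6) = 564*(-9415/6) = -885010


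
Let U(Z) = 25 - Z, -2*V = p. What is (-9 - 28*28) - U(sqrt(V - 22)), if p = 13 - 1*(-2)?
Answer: -818 + I*sqrt(118)/2 ≈ -818.0 + 5.4314*I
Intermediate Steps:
p = 15 (p = 13 + 2 = 15)
V = -15/2 (V = -1/2*15 = -15/2 ≈ -7.5000)
(-9 - 28*28) - U(sqrt(V - 22)) = (-9 - 28*28) - (25 - sqrt(-15/2 - 22)) = (-9 - 784) - (25 - sqrt(-59/2)) = -793 - (25 - I*sqrt(118)/2) = -793 + (-25 + I*sqrt(118)/2) = -818 + I*sqrt(118)/2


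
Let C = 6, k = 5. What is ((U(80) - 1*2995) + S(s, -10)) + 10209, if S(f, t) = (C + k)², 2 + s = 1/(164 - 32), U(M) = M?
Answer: 7415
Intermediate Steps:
s = -263/132 (s = -2 + 1/(164 - 32) = -2 + 1/132 = -263/132 ≈ -1.9924)
S(f, t) = 121 (S(f, t) = (6 + 5)² = 11² = 121)
((U(80) - 1*2995) + S(s, -10)) + 10209 = ((80 - 1*2995) + 121) + 10209 = ((80 - 2995) + 121) + 10209 = (-2915 + 121) + 10209 = -2794 + 10209 = 7415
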